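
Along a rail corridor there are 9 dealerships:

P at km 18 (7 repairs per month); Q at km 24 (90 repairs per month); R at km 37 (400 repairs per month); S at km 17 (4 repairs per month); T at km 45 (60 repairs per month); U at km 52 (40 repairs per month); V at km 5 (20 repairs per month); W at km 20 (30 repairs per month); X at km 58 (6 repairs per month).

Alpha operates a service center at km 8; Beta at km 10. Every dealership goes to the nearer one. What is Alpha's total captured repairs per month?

The indifferent point is the midpoint (8+10)/2 = 9; dealerships left of it (closer to Alpha at 8) go to Alpha, those right go to Beta.
  V at 5 (w=20) → Alpha
  S at 17 (w=4) → Beta
  P at 18 (w=7) → Beta
  W at 20 (w=30) → Beta
  Q at 24 (w=90) → Beta
  R at 37 (w=400) → Beta
  T at 45 (w=60) → Beta
  U at 52 (w=40) → Beta
  X at 58 (w=6) → Beta
Alpha captures 20; Beta captures 637.

20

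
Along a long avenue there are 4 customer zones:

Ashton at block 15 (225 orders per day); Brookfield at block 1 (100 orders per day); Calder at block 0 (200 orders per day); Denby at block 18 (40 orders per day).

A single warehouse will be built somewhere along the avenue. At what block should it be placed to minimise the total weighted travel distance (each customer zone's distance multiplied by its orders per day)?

x = 1

For a sum of weighted absolute distances on a line, the optimum is the weighted median (not the mean). Total weight W = 565; half-weight = 282.5.
Sort by position and accumulate weight:
  block 0 (Calder, w=200) → cum 200
  block 1 (Brookfield, w=100) → cum 300  ≥ 282.5 → median here
  block 15 (Ashton, w=225) → cum 525
  block 18 (Denby, w=40) → cum 565
Optimal location: block 1.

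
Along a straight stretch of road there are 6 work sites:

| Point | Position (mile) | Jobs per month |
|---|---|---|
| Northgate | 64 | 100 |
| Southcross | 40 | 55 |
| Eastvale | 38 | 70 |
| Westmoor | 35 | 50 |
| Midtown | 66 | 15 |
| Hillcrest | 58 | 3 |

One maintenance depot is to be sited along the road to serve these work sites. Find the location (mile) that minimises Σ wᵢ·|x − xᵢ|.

For a sum of weighted absolute distances on a line, the optimum is the weighted median (not the mean). Total weight W = 293; half-weight = 146.5.
Sort by position and accumulate weight:
  mile 35 (Westmoor, w=50) → cum 50
  mile 38 (Eastvale, w=70) → cum 120
  mile 40 (Southcross, w=55) → cum 175  ≥ 146.5 → median here
  mile 58 (Hillcrest, w=3) → cum 178
  mile 64 (Northgate, w=100) → cum 278
  mile 66 (Midtown, w=15) → cum 293
Optimal location: mile 40.

x = 40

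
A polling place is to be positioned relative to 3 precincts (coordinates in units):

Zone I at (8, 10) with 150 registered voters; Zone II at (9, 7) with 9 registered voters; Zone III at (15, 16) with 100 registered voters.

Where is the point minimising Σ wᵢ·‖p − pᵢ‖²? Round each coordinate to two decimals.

(10.74, 12.21)

The minimiser of Σwᵢ‖p−pᵢ‖² is the weighted centroid p* = (Σwᵢpᵢ)/(Σwᵢ).
Σwᵢ = 259.
Σwᵢxᵢ = 150·8 + 9·9 + 100·15 = 2781.
Σwᵢyᵢ = 150·10 + 9·7 + 100·16 = 3163.
x* = 2781/259 = 10.74, y* = 3163/259 = 12.21.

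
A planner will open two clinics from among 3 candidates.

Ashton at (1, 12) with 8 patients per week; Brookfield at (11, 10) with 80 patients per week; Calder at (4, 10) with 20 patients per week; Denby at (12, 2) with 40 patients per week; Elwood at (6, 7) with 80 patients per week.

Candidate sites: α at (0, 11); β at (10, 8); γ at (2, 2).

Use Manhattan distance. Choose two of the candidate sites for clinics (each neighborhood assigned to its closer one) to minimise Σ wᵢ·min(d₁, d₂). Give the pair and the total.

Evaluate every pair (each demand assigned to the nearer of the two):
  {α, β}: total = 1076
  {β, γ}: total = 1208
  {α, γ}: total = 2196
Best pair: {α, β} with total 1076.

{α, β}, total 1076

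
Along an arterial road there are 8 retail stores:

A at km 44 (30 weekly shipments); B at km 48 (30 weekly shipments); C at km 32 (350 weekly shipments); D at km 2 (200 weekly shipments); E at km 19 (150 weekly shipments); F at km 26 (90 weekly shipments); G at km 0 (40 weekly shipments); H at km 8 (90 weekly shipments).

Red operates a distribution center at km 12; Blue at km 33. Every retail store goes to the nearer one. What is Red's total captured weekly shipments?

480

The indifferent point is the midpoint (12+33)/2 = 22.5; retail stores left of it (closer to Red at 12) go to Red, those right go to Blue.
  G at 0 (w=40) → Red
  D at 2 (w=200) → Red
  H at 8 (w=90) → Red
  E at 19 (w=150) → Red
  F at 26 (w=90) → Blue
  C at 32 (w=350) → Blue
  A at 44 (w=30) → Blue
  B at 48 (w=30) → Blue
Red captures 480; Blue captures 500.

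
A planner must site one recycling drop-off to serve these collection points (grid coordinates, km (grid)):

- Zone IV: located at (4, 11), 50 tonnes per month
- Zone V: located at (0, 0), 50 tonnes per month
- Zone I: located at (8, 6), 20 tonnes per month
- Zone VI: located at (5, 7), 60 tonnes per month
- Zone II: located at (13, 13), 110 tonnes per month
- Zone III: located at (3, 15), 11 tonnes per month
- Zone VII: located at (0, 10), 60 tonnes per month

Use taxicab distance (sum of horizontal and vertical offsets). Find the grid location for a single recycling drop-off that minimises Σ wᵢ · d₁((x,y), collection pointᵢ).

Manhattan distance separates: Σwᵢ(|x−xᵢ|+|y−yᵢ|) = Σwᵢ|x−xᵢ| + Σwᵢ|y−yᵢ|, so x and y are optimised independently as 1-D weighted medians.
Total weight W = 361; half = 180.5.
x-coordinate, sorted with cumulative weight:
  x=0 (Zone V, w=50) cum 50
  x=0 (Zone VII, w=60) cum 110
  x=3 (Zone III, w=11) cum 121
  x=4 (Zone IV, w=50) cum 171
  x=5 (Zone VI, w=60) cum 231  ← median
  x=8 (Zone I, w=20) cum 251
  x=13 (Zone II, w=110) cum 361
⇒ x* = 5
y-coordinate, sorted with cumulative weight:
  y=0 (Zone V, w=50) cum 50
  y=6 (Zone I, w=20) cum 70
  y=7 (Zone VI, w=60) cum 130
  y=10 (Zone VII, w=60) cum 190  ← median
  y=11 (Zone IV, w=50) cum 240
  y=13 (Zone II, w=110) cum 350
  y=15 (Zone III, w=11) cum 361
⇒ y* = 10

(5, 10)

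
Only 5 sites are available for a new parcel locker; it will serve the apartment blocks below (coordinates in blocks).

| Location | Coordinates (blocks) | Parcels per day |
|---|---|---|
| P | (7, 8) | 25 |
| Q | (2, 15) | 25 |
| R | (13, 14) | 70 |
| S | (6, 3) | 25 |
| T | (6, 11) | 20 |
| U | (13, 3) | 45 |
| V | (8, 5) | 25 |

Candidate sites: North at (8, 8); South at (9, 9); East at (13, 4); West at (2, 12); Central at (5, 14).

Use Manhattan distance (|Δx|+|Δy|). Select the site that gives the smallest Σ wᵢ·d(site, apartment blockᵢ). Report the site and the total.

Total weighted distance at each candidate:
  North (8, 8): total = 1920
  South (9, 9): total = 1930
  East (13, 4): total = 2175
  West (2, 12): total = 2860
  Central (5, 14): total = 2395
Minimum is at North with total 1920 blocks.

North, total 1920 blocks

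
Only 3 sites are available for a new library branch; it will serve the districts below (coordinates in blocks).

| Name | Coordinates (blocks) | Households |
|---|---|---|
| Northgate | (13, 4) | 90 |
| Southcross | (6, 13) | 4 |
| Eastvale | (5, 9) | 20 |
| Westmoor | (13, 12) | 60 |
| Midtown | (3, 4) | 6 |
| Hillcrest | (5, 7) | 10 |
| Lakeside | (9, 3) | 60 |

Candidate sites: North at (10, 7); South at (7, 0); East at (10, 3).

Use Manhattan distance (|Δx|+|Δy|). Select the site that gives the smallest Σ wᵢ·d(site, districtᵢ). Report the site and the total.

East, total 1554 blocks

Total weighted distance at each candidate:
  North (10, 7): total = 1610
  South (7, 0): total = 2694
  East (10, 3): total = 1554
Minimum is at East with total 1554 blocks.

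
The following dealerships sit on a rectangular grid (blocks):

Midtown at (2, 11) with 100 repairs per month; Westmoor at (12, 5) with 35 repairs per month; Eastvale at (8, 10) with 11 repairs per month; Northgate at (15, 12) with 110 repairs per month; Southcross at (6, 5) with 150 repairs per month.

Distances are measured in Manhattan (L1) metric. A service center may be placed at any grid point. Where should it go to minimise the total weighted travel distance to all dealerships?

Manhattan distance separates: Σwᵢ(|x−xᵢ|+|y−yᵢ|) = Σwᵢ|x−xᵢ| + Σwᵢ|y−yᵢ|, so x and y are optimised independently as 1-D weighted medians.
Total weight W = 406; half = 203.
x-coordinate, sorted with cumulative weight:
  x=2 (Midtown, w=100) cum 100
  x=6 (Southcross, w=150) cum 250  ← median
  x=8 (Eastvale, w=11) cum 261
  x=12 (Westmoor, w=35) cum 296
  x=15 (Northgate, w=110) cum 406
⇒ x* = 6
y-coordinate, sorted with cumulative weight:
  y=5 (Westmoor, w=35) cum 35
  y=5 (Southcross, w=150) cum 185
  y=10 (Eastvale, w=11) cum 196
  y=11 (Midtown, w=100) cum 296  ← median
  y=12 (Northgate, w=110) cum 406
⇒ y* = 11

(6, 11)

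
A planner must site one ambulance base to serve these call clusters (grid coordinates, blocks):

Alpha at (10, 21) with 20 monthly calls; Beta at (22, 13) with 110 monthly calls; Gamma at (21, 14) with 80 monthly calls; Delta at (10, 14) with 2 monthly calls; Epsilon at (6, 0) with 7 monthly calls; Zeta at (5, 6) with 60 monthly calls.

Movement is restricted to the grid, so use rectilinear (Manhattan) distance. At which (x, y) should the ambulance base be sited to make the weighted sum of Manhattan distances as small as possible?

(21, 13)

Manhattan distance separates: Σwᵢ(|x−xᵢ|+|y−yᵢ|) = Σwᵢ|x−xᵢ| + Σwᵢ|y−yᵢ|, so x and y are optimised independently as 1-D weighted medians.
Total weight W = 279; half = 139.5.
x-coordinate, sorted with cumulative weight:
  x=5 (Zeta, w=60) cum 60
  x=6 (Epsilon, w=7) cum 67
  x=10 (Alpha, w=20) cum 87
  x=10 (Delta, w=2) cum 89
  x=21 (Gamma, w=80) cum 169  ← median
  x=22 (Beta, w=110) cum 279
⇒ x* = 21
y-coordinate, sorted with cumulative weight:
  y=0 (Epsilon, w=7) cum 7
  y=6 (Zeta, w=60) cum 67
  y=13 (Beta, w=110) cum 177  ← median
  y=14 (Gamma, w=80) cum 257
  y=14 (Delta, w=2) cum 259
  y=21 (Alpha, w=20) cum 279
⇒ y* = 13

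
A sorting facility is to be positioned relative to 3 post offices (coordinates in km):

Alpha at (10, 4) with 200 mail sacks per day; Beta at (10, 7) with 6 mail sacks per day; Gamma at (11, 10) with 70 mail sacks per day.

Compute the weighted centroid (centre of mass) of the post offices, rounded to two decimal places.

The minimiser of Σwᵢ‖p−pᵢ‖² is the weighted centroid p* = (Σwᵢpᵢ)/(Σwᵢ).
Σwᵢ = 276.
Σwᵢxᵢ = 200·10 + 6·10 + 70·11 = 2830.
Σwᵢyᵢ = 200·4 + 6·7 + 70·10 = 1542.
x* = 2830/276 = 10.25, y* = 1542/276 = 5.59.

(10.25, 5.59)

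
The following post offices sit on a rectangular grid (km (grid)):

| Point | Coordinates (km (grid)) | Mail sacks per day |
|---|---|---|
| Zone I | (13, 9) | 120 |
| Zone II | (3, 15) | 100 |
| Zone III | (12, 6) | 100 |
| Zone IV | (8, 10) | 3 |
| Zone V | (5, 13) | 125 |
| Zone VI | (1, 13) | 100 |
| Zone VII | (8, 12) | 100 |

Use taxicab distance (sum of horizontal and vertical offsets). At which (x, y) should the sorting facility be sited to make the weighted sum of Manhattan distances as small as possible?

(5, 13)

Manhattan distance separates: Σwᵢ(|x−xᵢ|+|y−yᵢ|) = Σwᵢ|x−xᵢ| + Σwᵢ|y−yᵢ|, so x and y are optimised independently as 1-D weighted medians.
Total weight W = 648; half = 324.
x-coordinate, sorted with cumulative weight:
  x=1 (Zone VI, w=100) cum 100
  x=3 (Zone II, w=100) cum 200
  x=5 (Zone V, w=125) cum 325  ← median
  x=8 (Zone IV, w=3) cum 328
  x=8 (Zone VII, w=100) cum 428
  x=12 (Zone III, w=100) cum 528
  x=13 (Zone I, w=120) cum 648
⇒ x* = 5
y-coordinate, sorted with cumulative weight:
  y=6 (Zone III, w=100) cum 100
  y=9 (Zone I, w=120) cum 220
  y=10 (Zone IV, w=3) cum 223
  y=12 (Zone VII, w=100) cum 323
  y=13 (Zone V, w=125) cum 448  ← median
  y=13 (Zone VI, w=100) cum 548
  y=15 (Zone II, w=100) cum 648
⇒ y* = 13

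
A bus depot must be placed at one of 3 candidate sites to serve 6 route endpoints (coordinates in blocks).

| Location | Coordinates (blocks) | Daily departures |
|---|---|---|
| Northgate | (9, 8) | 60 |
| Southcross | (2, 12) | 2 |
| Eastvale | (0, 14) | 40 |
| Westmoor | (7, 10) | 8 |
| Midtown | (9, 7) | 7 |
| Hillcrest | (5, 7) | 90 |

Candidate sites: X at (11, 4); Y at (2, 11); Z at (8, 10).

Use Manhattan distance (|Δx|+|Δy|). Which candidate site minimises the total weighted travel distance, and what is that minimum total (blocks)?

Total weighted distance at each candidate:
  X (11, 4): total = 2159
  Y (2, 11): total = 1557
  Z (8, 10): total = 1252
Minimum is at Z with total 1252 blocks.

Z, total 1252 blocks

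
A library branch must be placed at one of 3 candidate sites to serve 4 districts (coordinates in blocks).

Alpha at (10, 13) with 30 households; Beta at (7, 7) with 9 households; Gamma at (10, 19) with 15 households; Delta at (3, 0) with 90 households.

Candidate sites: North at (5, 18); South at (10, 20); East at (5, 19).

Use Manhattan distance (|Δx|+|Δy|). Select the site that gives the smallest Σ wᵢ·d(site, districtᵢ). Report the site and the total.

North, total 2307 blocks

Total weighted distance at each candidate:
  North (5, 18): total = 2307
  South (10, 20): total = 2799
  East (5, 19): total = 2421
Minimum is at North with total 2307 blocks.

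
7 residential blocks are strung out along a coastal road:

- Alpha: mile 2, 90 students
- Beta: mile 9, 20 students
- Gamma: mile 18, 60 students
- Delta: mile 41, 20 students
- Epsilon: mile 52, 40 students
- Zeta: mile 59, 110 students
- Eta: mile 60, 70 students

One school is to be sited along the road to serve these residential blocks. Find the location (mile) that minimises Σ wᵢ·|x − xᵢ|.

For a sum of weighted absolute distances on a line, the optimum is the weighted median (not the mean). Total weight W = 410; half-weight = 205.
Sort by position and accumulate weight:
  mile 2 (Alpha, w=90) → cum 90
  mile 9 (Beta, w=20) → cum 110
  mile 18 (Gamma, w=60) → cum 170
  mile 41 (Delta, w=20) → cum 190
  mile 52 (Epsilon, w=40) → cum 230  ≥ 205 → median here
  mile 59 (Zeta, w=110) → cum 340
  mile 60 (Eta, w=70) → cum 410
Optimal location: mile 52.

x = 52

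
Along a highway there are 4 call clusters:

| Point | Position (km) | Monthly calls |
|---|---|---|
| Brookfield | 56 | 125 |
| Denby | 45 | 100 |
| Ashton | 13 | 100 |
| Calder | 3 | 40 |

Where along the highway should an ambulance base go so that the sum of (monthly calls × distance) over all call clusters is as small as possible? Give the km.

x = 45

For a sum of weighted absolute distances on a line, the optimum is the weighted median (not the mean). Total weight W = 365; half-weight = 182.5.
Sort by position and accumulate weight:
  km 3 (Calder, w=40) → cum 40
  km 13 (Ashton, w=100) → cum 140
  km 45 (Denby, w=100) → cum 240  ≥ 182.5 → median here
  km 56 (Brookfield, w=125) → cum 365
Optimal location: km 45.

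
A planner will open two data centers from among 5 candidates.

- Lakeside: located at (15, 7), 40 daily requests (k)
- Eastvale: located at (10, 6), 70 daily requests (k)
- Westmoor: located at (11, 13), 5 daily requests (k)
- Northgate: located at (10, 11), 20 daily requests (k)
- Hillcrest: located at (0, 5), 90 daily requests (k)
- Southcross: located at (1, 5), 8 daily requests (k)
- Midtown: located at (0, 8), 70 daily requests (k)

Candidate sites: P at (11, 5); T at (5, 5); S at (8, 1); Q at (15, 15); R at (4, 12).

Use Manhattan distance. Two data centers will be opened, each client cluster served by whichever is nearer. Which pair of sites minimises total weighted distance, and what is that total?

Evaluate every pair (each demand assigned to the nearer of the two):
  {P, T}: total = 1602
  {T, Q}: total = 1992
  {T, R}: total = 2122
  {P, R}: total = 2190
  {T, S}: total = 2232
  {P, Q}: total = 2600
  {P, S}: total = 2610
  {S, R}: total = 2820
  {Q, R}: total = 2960
  {S, Q}: total = 3238
Best pair: {P, T} with total 1602.

{P, T}, total 1602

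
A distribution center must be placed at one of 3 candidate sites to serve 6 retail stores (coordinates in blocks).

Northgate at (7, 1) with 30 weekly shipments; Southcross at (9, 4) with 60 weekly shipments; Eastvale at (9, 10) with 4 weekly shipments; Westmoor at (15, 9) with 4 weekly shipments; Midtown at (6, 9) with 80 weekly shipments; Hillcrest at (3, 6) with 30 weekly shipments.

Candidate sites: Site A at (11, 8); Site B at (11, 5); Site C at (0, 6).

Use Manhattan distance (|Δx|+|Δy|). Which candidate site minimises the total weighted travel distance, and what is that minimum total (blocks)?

Site B, total 1470 blocks

Total weighted distance at each candidate:
  Site A (11, 8): total = 1506
  Site B (11, 5): total = 1470
  Site C (0, 6): total = 1954
Minimum is at Site B with total 1470 blocks.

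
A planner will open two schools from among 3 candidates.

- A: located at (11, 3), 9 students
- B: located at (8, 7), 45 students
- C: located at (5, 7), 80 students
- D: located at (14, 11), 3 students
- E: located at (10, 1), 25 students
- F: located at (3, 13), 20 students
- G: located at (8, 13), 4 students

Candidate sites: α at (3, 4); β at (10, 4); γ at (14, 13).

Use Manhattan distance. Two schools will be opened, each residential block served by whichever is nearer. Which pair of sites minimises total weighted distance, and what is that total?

Evaluate every pair (each demand assigned to the nearer of the two):
  {α, β}: total = 975
  {β, γ}: total = 1208
  {α, γ}: total = 1301
Best pair: {α, β} with total 975.

{α, β}, total 975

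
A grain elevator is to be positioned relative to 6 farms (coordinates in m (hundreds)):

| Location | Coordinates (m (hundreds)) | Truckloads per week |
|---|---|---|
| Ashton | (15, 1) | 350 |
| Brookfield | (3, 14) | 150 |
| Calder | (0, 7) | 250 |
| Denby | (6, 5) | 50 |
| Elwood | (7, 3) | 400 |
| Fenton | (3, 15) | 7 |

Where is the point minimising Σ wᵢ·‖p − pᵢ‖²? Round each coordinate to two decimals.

(7.31, 4.77)

The minimiser of Σwᵢ‖p−pᵢ‖² is the weighted centroid p* = (Σwᵢpᵢ)/(Σwᵢ).
Σwᵢ = 1207.
Σwᵢxᵢ = 350·15 + 150·3 + 250·0 + 50·6 + 400·7 + 7·3 = 8821.
Σwᵢyᵢ = 350·1 + 150·14 + 250·7 + 50·5 + 400·3 + 7·15 = 5755.
x* = 8821/1207 = 7.31, y* = 5755/1207 = 4.77.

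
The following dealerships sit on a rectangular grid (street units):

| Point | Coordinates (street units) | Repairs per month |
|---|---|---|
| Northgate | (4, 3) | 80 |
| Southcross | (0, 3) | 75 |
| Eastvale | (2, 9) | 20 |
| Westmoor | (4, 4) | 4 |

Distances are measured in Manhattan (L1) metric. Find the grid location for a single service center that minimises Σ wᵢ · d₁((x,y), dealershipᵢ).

Manhattan distance separates: Σwᵢ(|x−xᵢ|+|y−yᵢ|) = Σwᵢ|x−xᵢ| + Σwᵢ|y−yᵢ|, so x and y are optimised independently as 1-D weighted medians.
Total weight W = 179; half = 89.5.
x-coordinate, sorted with cumulative weight:
  x=0 (Southcross, w=75) cum 75
  x=2 (Eastvale, w=20) cum 95  ← median
  x=4 (Northgate, w=80) cum 175
  x=4 (Westmoor, w=4) cum 179
⇒ x* = 2
y-coordinate, sorted with cumulative weight:
  y=3 (Northgate, w=80) cum 80
  y=3 (Southcross, w=75) cum 155  ← median
  y=4 (Westmoor, w=4) cum 159
  y=9 (Eastvale, w=20) cum 179
⇒ y* = 3

(2, 3)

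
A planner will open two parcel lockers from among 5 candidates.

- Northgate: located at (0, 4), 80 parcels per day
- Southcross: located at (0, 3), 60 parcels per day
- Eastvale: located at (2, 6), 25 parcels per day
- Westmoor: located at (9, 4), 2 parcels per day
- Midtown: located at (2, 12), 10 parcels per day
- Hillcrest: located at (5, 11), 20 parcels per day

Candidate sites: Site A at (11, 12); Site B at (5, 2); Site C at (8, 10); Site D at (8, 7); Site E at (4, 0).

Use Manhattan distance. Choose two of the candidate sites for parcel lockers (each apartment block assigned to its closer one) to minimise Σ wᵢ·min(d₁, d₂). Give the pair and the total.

{Site B, Site C}, total 1267

Evaluate every pair (each demand assigned to the nearer of the two):
  {Site B, Site C}: total = 1267
  {Site A, Site B}: total = 1337
  {Site B, Site D}: total = 1353
  {Site B, Site E}: total = 1417
  {Site C, Site E}: total = 1434
  {Site D, Site E}: total = 1493
  {Site A, Site E}: total = 1508
  {Site C, Site D}: total = 1943
  {Site A, Site D}: total = 2013
  {Site A, Site C}: total = 2444
Best pair: {Site B, Site C} with total 1267.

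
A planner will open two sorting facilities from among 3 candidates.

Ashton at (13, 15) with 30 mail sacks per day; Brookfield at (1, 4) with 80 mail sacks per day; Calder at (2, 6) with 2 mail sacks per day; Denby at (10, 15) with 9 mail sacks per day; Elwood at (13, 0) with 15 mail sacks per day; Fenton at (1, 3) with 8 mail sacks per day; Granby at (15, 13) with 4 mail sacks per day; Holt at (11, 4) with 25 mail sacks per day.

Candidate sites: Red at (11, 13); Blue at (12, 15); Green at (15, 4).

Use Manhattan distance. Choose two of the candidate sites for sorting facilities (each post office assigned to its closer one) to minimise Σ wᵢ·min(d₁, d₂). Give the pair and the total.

Evaluate every pair (each demand assigned to the nearer of the two):
  {Blue, Green}: total = 1528
  {Red, Green}: total = 1623
  {Red, Blue}: total = 2226
Best pair: {Blue, Green} with total 1528.

{Blue, Green}, total 1528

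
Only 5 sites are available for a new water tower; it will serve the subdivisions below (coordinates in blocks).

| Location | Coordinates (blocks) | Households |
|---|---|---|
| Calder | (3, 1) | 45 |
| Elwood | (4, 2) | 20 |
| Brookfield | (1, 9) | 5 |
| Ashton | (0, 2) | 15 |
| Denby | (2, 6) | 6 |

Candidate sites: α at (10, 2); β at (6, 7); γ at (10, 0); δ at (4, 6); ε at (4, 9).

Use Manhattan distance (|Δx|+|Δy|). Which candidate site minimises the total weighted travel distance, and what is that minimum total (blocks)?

δ, total 512 blocks

Total weighted distance at each candidate:
  α (10, 2): total = 782
  β (6, 7): total = 775
  γ (10, 0): total = 874
  δ (4, 6): total = 512
  ε (4, 9): total = 755
Minimum is at δ with total 512 blocks.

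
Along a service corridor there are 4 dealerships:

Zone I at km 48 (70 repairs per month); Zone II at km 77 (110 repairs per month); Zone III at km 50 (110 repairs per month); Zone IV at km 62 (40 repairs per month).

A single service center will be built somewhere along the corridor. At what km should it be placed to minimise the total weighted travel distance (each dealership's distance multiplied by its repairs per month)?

x = 50

For a sum of weighted absolute distances on a line, the optimum is the weighted median (not the mean). Total weight W = 330; half-weight = 165.
Sort by position and accumulate weight:
  km 48 (Zone I, w=70) → cum 70
  km 50 (Zone III, w=110) → cum 180  ≥ 165 → median here
  km 62 (Zone IV, w=40) → cum 220
  km 77 (Zone II, w=110) → cum 330
Optimal location: km 50.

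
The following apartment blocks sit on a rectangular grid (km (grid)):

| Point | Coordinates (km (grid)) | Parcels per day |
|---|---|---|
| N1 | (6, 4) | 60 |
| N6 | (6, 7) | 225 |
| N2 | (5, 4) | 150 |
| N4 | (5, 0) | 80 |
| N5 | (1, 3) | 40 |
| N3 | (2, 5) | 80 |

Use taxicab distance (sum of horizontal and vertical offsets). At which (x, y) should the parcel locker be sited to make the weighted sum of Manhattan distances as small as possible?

(5, 4)

Manhattan distance separates: Σwᵢ(|x−xᵢ|+|y−yᵢ|) = Σwᵢ|x−xᵢ| + Σwᵢ|y−yᵢ|, so x and y are optimised independently as 1-D weighted medians.
Total weight W = 635; half = 317.5.
x-coordinate, sorted with cumulative weight:
  x=1 (N5, w=40) cum 40
  x=2 (N3, w=80) cum 120
  x=5 (N2, w=150) cum 270
  x=5 (N4, w=80) cum 350  ← median
  x=6 (N1, w=60) cum 410
  x=6 (N6, w=225) cum 635
⇒ x* = 5
y-coordinate, sorted with cumulative weight:
  y=0 (N4, w=80) cum 80
  y=3 (N5, w=40) cum 120
  y=4 (N1, w=60) cum 180
  y=4 (N2, w=150) cum 330  ← median
  y=5 (N3, w=80) cum 410
  y=7 (N6, w=225) cum 635
⇒ y* = 4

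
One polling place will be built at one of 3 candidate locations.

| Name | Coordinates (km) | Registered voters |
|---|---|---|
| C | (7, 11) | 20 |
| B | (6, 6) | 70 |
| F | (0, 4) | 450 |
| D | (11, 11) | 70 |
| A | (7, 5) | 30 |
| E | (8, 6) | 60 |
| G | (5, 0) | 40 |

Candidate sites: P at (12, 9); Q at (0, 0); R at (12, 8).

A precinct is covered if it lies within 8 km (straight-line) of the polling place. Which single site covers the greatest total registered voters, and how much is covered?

Coverage radius r = 8 km; a point is covered iff (Δx)²+(Δy)² ≤ 8² = 64.
  P (12, 9): covers {C, B, D, A, E} → 250
  Q (0, 0): covers {F, G} → 490
  R (12, 8): covers {C, B, D, A, E} → 250
Maximum coverage at Q: 490 registered voters.

Q, covering 490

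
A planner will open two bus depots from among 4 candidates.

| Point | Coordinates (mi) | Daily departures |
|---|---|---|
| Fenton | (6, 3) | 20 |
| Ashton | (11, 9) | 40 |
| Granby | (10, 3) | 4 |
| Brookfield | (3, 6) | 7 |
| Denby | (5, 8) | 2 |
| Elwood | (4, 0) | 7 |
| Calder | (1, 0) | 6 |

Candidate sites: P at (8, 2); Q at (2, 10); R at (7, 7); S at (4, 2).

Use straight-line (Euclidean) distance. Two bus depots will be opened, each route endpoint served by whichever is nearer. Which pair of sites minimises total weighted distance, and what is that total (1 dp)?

Evaluate every pair (each demand assigned to the nearer of the two):
  {R, S}: total = 312.6
  {P, R}: total = 340.9
  {Q, R}: total = 423.3
  {P, S}: total = 435.0
  {P, Q}: total = 469.4
  {Q, S}: total = 503.0
Best pair: {R, S} with total 312.6.

{R, S}, total 312.6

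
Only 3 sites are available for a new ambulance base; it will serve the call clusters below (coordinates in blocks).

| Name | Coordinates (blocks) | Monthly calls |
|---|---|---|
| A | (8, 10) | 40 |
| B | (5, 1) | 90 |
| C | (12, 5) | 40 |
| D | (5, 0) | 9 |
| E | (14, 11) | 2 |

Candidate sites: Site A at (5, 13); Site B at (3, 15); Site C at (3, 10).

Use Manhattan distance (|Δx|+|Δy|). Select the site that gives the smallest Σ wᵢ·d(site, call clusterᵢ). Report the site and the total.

Total weighted distance at each candidate:
  Site A (5, 13): total = 2059
  Site B (3, 15): total = 2783
  Site C (3, 10): total = 1882
Minimum is at Site C with total 1882 blocks.

Site C, total 1882 blocks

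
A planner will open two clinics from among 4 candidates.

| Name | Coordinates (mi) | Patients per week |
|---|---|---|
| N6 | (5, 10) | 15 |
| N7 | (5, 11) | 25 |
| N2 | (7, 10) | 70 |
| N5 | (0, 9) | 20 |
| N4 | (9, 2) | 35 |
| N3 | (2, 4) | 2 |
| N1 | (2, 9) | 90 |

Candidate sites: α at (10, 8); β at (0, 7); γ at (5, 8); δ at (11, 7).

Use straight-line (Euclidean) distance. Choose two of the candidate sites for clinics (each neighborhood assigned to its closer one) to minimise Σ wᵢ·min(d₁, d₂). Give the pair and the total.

Evaluate every pair (each demand assigned to the nearer of the two):
  {β, γ}: total = 857.1
  {γ, δ}: total = 888.1
  {α, γ}: total = 912.5
  {α, β}: total = 993.6
  {β, δ}: total = 1087.8
  {α, δ}: total = 1611.9
Best pair: {β, γ} with total 857.1.

{β, γ}, total 857.1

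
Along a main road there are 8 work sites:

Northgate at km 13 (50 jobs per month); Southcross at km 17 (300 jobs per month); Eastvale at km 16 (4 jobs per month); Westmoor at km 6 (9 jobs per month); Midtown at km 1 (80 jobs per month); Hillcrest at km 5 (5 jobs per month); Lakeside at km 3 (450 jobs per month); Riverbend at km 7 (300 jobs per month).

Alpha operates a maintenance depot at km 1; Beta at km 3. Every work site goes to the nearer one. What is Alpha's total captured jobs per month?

80

The indifferent point is the midpoint (1+3)/2 = 2; work sites left of it (closer to Alpha at 1) go to Alpha, those right go to Beta.
  Midtown at 1 (w=80) → Alpha
  Lakeside at 3 (w=450) → Beta
  Hillcrest at 5 (w=5) → Beta
  Westmoor at 6 (w=9) → Beta
  Riverbend at 7 (w=300) → Beta
  Northgate at 13 (w=50) → Beta
  Eastvale at 16 (w=4) → Beta
  Southcross at 17 (w=300) → Beta
Alpha captures 80; Beta captures 1118.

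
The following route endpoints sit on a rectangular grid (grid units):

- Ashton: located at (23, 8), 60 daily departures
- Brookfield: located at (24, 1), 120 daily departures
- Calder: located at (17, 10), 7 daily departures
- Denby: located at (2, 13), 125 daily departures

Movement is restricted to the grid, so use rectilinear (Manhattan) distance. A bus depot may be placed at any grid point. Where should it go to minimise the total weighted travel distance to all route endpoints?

(23, 8)

Manhattan distance separates: Σwᵢ(|x−xᵢ|+|y−yᵢ|) = Σwᵢ|x−xᵢ| + Σwᵢ|y−yᵢ|, so x and y are optimised independently as 1-D weighted medians.
Total weight W = 312; half = 156.
x-coordinate, sorted with cumulative weight:
  x=2 (Denby, w=125) cum 125
  x=17 (Calder, w=7) cum 132
  x=23 (Ashton, w=60) cum 192  ← median
  x=24 (Brookfield, w=120) cum 312
⇒ x* = 23
y-coordinate, sorted with cumulative weight:
  y=1 (Brookfield, w=120) cum 120
  y=8 (Ashton, w=60) cum 180  ← median
  y=10 (Calder, w=7) cum 187
  y=13 (Denby, w=125) cum 312
⇒ y* = 8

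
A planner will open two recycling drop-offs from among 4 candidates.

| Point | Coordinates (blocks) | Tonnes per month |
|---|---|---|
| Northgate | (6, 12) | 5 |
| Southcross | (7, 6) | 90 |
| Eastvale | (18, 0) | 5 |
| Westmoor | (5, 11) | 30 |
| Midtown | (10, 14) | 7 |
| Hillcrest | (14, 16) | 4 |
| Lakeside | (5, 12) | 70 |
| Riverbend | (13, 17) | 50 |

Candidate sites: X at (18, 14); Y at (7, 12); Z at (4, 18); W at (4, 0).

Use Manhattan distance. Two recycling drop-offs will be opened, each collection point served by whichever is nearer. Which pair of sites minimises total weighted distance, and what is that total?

{X, Y}, total 1304

Evaluate every pair (each demand assigned to the nearer of the two):
  {X, Y}: total = 1304
  {Y, Z}: total = 1469
  {Y, W}: total = 1474
  {Z, W}: total = 2268
  {X, Z}: total = 2670
  {X, W}: total = 2700
Best pair: {X, Y} with total 1304.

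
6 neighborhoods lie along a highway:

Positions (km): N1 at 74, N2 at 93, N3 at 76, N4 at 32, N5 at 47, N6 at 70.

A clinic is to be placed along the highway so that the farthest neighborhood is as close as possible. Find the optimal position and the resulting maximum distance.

location 62.5, max distance 30.5

The 1-center on a line is the midpoint of the two extreme points: leftmost at 32, rightmost at 93.
Optimal location = (32 + 93)/2 = 62.5; maximum distance = (93 − 32)/2 = 30.5.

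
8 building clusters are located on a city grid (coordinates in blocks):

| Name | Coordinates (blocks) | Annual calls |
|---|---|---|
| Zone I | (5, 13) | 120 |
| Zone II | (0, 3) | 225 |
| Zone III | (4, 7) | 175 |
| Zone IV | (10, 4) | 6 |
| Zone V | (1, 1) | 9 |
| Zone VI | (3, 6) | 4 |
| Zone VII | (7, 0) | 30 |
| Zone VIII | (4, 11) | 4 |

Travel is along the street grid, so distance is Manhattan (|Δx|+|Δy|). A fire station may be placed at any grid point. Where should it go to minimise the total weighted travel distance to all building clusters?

(4, 7)

Manhattan distance separates: Σwᵢ(|x−xᵢ|+|y−yᵢ|) = Σwᵢ|x−xᵢ| + Σwᵢ|y−yᵢ|, so x and y are optimised independently as 1-D weighted medians.
Total weight W = 573; half = 286.5.
x-coordinate, sorted with cumulative weight:
  x=0 (Zone II, w=225) cum 225
  x=1 (Zone V, w=9) cum 234
  x=3 (Zone VI, w=4) cum 238
  x=4 (Zone III, w=175) cum 413  ← median
  x=4 (Zone VIII, w=4) cum 417
  x=5 (Zone I, w=120) cum 537
  x=7 (Zone VII, w=30) cum 567
  x=10 (Zone IV, w=6) cum 573
⇒ x* = 4
y-coordinate, sorted with cumulative weight:
  y=0 (Zone VII, w=30) cum 30
  y=1 (Zone V, w=9) cum 39
  y=3 (Zone II, w=225) cum 264
  y=4 (Zone IV, w=6) cum 270
  y=6 (Zone VI, w=4) cum 274
  y=7 (Zone III, w=175) cum 449  ← median
  y=11 (Zone VIII, w=4) cum 453
  y=13 (Zone I, w=120) cum 573
⇒ y* = 7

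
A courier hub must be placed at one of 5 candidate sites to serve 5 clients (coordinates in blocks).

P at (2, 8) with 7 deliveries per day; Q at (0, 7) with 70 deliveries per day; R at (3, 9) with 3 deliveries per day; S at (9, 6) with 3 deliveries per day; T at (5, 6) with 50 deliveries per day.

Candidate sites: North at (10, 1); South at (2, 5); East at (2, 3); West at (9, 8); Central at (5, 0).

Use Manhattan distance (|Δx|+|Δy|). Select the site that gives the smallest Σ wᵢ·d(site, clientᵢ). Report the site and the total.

Total weighted distance at each candidate:
  North (10, 1): total = 1788
  South (2, 5): total = 540
  East (2, 3): total = 806
  West (9, 8): total = 1076
  Central (5, 0): total = 1280
Minimum is at South with total 540 blocks.

South, total 540 blocks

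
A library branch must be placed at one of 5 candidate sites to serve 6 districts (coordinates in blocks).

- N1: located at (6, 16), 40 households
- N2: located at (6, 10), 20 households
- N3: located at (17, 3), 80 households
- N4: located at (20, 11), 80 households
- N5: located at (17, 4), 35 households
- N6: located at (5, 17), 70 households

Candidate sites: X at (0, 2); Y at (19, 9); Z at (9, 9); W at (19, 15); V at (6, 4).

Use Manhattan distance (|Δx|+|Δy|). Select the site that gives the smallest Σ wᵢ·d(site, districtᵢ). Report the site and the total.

Total weighted distance at each candidate:
  X (0, 2): total = 6905
  Y (19, 9): total = 3745
  Z (9, 9): total = 3935
  W (19, 15): total = 4015
  V (6, 4): total = 4605
Minimum is at Y with total 3745 blocks.

Y, total 3745 blocks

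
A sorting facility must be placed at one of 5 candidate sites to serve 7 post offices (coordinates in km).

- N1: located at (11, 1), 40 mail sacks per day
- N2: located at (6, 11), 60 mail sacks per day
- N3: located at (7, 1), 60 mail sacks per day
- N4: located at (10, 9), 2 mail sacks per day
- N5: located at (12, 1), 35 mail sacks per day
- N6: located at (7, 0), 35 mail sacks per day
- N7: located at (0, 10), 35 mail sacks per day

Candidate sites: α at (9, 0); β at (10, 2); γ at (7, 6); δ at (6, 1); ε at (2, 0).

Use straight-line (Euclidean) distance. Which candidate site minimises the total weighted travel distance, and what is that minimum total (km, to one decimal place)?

β, total 1503.9 km

Total weighted distance at each candidate:
  α (9, 0): total = 1577.4
  β (10, 2): total = 1503.9
  γ (7, 6): total = 1610.2
  δ (6, 1): total = 1516.0
  ε (2, 0): total = 2278.2
Minimum is at β with total 1503.9 km.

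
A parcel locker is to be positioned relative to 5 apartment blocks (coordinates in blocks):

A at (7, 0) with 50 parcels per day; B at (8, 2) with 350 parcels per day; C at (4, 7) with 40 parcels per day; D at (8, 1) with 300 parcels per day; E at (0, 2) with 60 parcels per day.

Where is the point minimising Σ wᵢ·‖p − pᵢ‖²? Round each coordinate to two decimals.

(7.14, 1.75)

The minimiser of Σwᵢ‖p−pᵢ‖² is the weighted centroid p* = (Σwᵢpᵢ)/(Σwᵢ).
Σwᵢ = 800.
Σwᵢxᵢ = 50·7 + 350·8 + 40·4 + 300·8 + 60·0 = 5710.
Σwᵢyᵢ = 50·0 + 350·2 + 40·7 + 300·1 + 60·2 = 1400.
x* = 5710/800 = 7.14, y* = 1400/800 = 1.75.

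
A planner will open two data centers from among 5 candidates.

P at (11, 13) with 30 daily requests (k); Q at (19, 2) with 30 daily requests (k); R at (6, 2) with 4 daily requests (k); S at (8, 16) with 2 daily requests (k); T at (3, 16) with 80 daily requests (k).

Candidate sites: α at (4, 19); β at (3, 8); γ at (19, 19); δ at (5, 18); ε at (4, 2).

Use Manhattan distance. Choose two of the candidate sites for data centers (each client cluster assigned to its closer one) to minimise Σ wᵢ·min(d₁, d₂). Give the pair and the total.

{δ, ε}, total 1118

Evaluate every pair (each demand assigned to the nearer of the two):
  {δ, ε}: total = 1118
  {α, ε}: total = 1182
  {γ, δ}: total = 1238
  {α, γ}: total = 1310
  {β, δ}: total = 1356
  {α, β}: total = 1420
  {β, ε}: total = 1514
  {β, γ}: total = 1602
  {α, δ}: total = 1628
  {γ, ε}: total = 2106
Best pair: {δ, ε} with total 1118.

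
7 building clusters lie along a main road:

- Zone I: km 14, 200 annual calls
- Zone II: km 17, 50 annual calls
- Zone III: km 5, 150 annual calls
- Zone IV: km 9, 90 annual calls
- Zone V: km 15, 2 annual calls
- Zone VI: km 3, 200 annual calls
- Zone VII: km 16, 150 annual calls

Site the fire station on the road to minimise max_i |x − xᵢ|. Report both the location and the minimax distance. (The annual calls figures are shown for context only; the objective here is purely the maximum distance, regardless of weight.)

location 10, max distance 7

The 1-center on a line is the midpoint of the two extreme points: leftmost at 3, rightmost at 17.
Optimal location = (3 + 17)/2 = 10; maximum distance = (17 − 3)/2 = 7.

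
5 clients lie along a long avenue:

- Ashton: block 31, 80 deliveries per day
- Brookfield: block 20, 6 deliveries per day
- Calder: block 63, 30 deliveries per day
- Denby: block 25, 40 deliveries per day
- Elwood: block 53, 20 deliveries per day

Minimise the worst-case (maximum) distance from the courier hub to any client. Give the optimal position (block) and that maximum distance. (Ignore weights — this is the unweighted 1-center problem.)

The 1-center on a line is the midpoint of the two extreme points: leftmost at 20, rightmost at 63.
Optimal location = (20 + 63)/2 = 41.5; maximum distance = (63 − 20)/2 = 21.5.

location 41.5, max distance 21.5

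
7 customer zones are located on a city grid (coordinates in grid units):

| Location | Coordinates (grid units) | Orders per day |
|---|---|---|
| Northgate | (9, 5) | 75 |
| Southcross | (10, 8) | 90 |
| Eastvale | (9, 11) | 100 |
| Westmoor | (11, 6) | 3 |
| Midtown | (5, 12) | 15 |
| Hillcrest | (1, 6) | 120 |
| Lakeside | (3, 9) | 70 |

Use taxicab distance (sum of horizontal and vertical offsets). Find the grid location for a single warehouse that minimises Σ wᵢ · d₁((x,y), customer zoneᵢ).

Manhattan distance separates: Σwᵢ(|x−xᵢ|+|y−yᵢ|) = Σwᵢ|x−xᵢ| + Σwᵢ|y−yᵢ|, so x and y are optimised independently as 1-D weighted medians.
Total weight W = 473; half = 236.5.
x-coordinate, sorted with cumulative weight:
  x=1 (Hillcrest, w=120) cum 120
  x=3 (Lakeside, w=70) cum 190
  x=5 (Midtown, w=15) cum 205
  x=9 (Northgate, w=75) cum 280  ← median
  x=9 (Eastvale, w=100) cum 380
  x=10 (Southcross, w=90) cum 470
  x=11 (Westmoor, w=3) cum 473
⇒ x* = 9
y-coordinate, sorted with cumulative weight:
  y=5 (Northgate, w=75) cum 75
  y=6 (Westmoor, w=3) cum 78
  y=6 (Hillcrest, w=120) cum 198
  y=8 (Southcross, w=90) cum 288  ← median
  y=9 (Lakeside, w=70) cum 358
  y=11 (Eastvale, w=100) cum 458
  y=12 (Midtown, w=15) cum 473
⇒ y* = 8

(9, 8)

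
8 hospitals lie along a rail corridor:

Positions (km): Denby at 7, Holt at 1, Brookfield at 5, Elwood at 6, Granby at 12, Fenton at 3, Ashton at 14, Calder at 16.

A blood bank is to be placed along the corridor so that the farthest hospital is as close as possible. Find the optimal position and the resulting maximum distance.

The 1-center on a line is the midpoint of the two extreme points: leftmost at 1, rightmost at 16.
Optimal location = (1 + 16)/2 = 8.5; maximum distance = (16 − 1)/2 = 7.5.

location 8.5, max distance 7.5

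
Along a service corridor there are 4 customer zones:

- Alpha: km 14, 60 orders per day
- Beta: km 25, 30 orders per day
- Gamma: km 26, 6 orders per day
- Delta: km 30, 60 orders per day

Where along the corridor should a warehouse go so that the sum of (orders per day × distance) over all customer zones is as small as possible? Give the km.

x = 25

For a sum of weighted absolute distances on a line, the optimum is the weighted median (not the mean). Total weight W = 156; half-weight = 78.
Sort by position and accumulate weight:
  km 14 (Alpha, w=60) → cum 60
  km 25 (Beta, w=30) → cum 90  ≥ 78 → median here
  km 26 (Gamma, w=6) → cum 96
  km 30 (Delta, w=60) → cum 156
Optimal location: km 25.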